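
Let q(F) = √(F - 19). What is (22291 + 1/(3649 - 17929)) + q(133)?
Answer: 318315479/14280 + √114 ≈ 22302.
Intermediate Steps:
q(F) = √(-19 + F)
(22291 + 1/(3649 - 17929)) + q(133) = (22291 + 1/(3649 - 17929)) + √(-19 + 133) = (22291 + 1/(-14280)) + √114 = (22291 - 1/14280) + √114 = 318315479/14280 + √114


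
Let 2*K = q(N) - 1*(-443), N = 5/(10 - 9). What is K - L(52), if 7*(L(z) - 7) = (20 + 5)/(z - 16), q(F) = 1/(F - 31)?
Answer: 351157/1638 ≈ 214.38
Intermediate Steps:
N = 5 (N = 5/1 = 5*1 = 5)
q(F) = 1/(-31 + F)
K = 11517/52 (K = (1/(-31 + 5) - 1*(-443))/2 = (1/(-26) + 443)/2 = (-1/26 + 443)/2 = (1/2)*(11517/26) = 11517/52 ≈ 221.48)
L(z) = 7 + 25/(7*(-16 + z)) (L(z) = 7 + ((20 + 5)/(z - 16))/7 = 7 + (25/(-16 + z))/7 = 7 + 25/(7*(-16 + z)))
K - L(52) = 11517/52 - (-759 + 49*52)/(7*(-16 + 52)) = 11517/52 - (-759 + 2548)/(7*36) = 11517/52 - 1789/(7*36) = 11517/52 - 1*1789/252 = 11517/52 - 1789/252 = 351157/1638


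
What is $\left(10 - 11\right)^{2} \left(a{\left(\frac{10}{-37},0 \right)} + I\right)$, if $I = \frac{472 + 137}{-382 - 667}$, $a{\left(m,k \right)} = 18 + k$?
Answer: $\frac{18273}{1049} \approx 17.419$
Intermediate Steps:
$I = - \frac{609}{1049}$ ($I = \frac{609}{-1049} = 609 \left(- \frac{1}{1049}\right) = - \frac{609}{1049} \approx -0.58055$)
$\left(10 - 11\right)^{2} \left(a{\left(\frac{10}{-37},0 \right)} + I\right) = \left(10 - 11\right)^{2} \left(\left(18 + 0\right) - \frac{609}{1049}\right) = \left(-1\right)^{2} \left(18 - \frac{609}{1049}\right) = 1 \cdot \frac{18273}{1049} = \frac{18273}{1049}$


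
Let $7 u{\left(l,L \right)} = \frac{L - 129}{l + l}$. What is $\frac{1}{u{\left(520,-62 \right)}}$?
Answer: $- \frac{7280}{191} \approx -38.115$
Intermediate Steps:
$u{\left(l,L \right)} = \frac{-129 + L}{14 l}$ ($u{\left(l,L \right)} = \frac{\left(L - 129\right) \frac{1}{l + l}}{7} = \frac{\left(-129 + L\right) \frac{1}{2 l}}{7} = \frac{\frac{1}{2} \frac{1}{l} \left(-129 + L\right)}{7} = \frac{-129 + L}{14 l}$)
$\frac{1}{u{\left(520,-62 \right)}} = \frac{1}{\frac{1}{14} \cdot \frac{1}{520} \left(-129 - 62\right)} = \frac{1}{\frac{1}{14} \cdot \frac{1}{520} \left(-191\right)} = \frac{1}{- \frac{191}{7280}} = - \frac{7280}{191}$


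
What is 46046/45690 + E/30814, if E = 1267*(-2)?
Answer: 46538678/50281845 ≈ 0.92556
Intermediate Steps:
E = -2534
46046/45690 + E/30814 = 46046/45690 - 2534/30814 = 46046*(1/45690) - 2534*1/30814 = 23023/22845 - 181/2201 = 46538678/50281845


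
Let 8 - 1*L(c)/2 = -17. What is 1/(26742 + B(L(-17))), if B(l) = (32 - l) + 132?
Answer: 1/26856 ≈ 3.7236e-5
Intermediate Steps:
L(c) = 50 (L(c) = 16 - 2*(-17) = 16 + 34 = 50)
B(l) = 164 - l
1/(26742 + B(L(-17))) = 1/(26742 + (164 - 1*50)) = 1/(26742 + (164 - 50)) = 1/(26742 + 114) = 1/26856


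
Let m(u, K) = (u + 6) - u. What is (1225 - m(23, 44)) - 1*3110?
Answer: -1891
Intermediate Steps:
m(u, K) = 6 (m(u, K) = (6 + u) - u = 6)
(1225 - m(23, 44)) - 1*3110 = (1225 - 1*6) - 1*3110 = (1225 - 6) - 3110 = 1219 - 3110 = -1891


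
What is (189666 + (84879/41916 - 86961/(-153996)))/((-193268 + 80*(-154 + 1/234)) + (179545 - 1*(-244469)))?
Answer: 24261866004753/27940475793538 ≈ 0.86834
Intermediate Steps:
(189666 + (84879/41916 - 86961/(-153996)))/((-193268 + 80*(-154 + 1/234)) + (179545 - 1*(-244469))) = (189666 + (84879*(1/41916) - 86961*(-1/153996)))/((-193268 + 80*(-154 + 1/234)) + (179545 + 244469)) = (189666 + (28293/13972 + 707/1252))/((-193268 + 80*(-36035/234)) + 424014) = (189666 + 2831315/1093309)/((-193268 - 1441400/117) + 424014) = 207366376109/(1093309*(-24053756/117 + 424014)) = 207366376109/(1093309*(25555882/117)) = (207366376109/1093309)*(117/25555882) = 24261866004753/27940475793538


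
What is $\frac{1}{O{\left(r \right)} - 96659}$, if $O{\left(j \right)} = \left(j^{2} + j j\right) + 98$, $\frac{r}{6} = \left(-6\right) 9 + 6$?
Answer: $\frac{1}{69327} \approx 1.4424 \cdot 10^{-5}$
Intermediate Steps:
$r = -288$ ($r = 6 \left(\left(-6\right) 9 + 6\right) = 6 \left(-54 + 6\right) = 6 \left(-48\right) = -288$)
$O{\left(j \right)} = 98 + 2 j^{2}$ ($O{\left(j \right)} = \left(j^{2} + j^{2}\right) + 98 = 2 j^{2} + 98 = 98 + 2 j^{2}$)
$\frac{1}{O{\left(r \right)} - 96659} = \frac{1}{\left(98 + 2 \left(-288\right)^{2}\right) - 96659} = \frac{1}{\left(98 + 2 \cdot 82944\right) - 96659} = \frac{1}{\left(98 + 165888\right) - 96659} = \frac{1}{165986 - 96659} = \frac{1}{69327}$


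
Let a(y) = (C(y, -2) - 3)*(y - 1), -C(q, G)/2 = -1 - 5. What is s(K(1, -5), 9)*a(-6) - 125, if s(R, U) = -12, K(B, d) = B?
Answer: 631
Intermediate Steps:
C(q, G) = 12 (C(q, G) = -2*(-1 - 5) = -2*(-6) = 12)
a(y) = -9 + 9*y (a(y) = (12 - 3)*(y - 1) = 9*(-1 + y) = -9 + 9*y)
s(K(1, -5), 9)*a(-6) - 125 = -12*(-9 + 9*(-6)) - 125 = -12*(-9 - 54) - 125 = -12*(-63) - 125 = 756 - 125 = 631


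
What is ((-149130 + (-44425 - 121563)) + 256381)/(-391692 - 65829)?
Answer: 19579/152507 ≈ 0.12838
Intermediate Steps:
((-149130 + (-44425 - 121563)) + 256381)/(-391692 - 65829) = ((-149130 - 165988) + 256381)/(-457521) = (-315118 + 256381)*(-1/457521) = -58737*(-1/457521) = 19579/152507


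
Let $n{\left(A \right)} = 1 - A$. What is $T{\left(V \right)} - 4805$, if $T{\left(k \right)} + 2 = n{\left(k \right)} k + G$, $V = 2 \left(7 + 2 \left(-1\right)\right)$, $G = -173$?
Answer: $-5070$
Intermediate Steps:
$V = 10$ ($V = 2 \left(7 - 2\right) = 2 \cdot 5 = 10$)
$T{\left(k \right)} = -175 + k \left(1 - k\right)$ ($T{\left(k \right)} = -2 + \left(\left(1 - k\right) k - 173\right) = -2 + \left(k \left(1 - k\right) - 173\right) = -2 + \left(-173 + k \left(1 - k\right)\right) = -175 + k \left(1 - k\right)$)
$T{\left(V \right)} - 4805 = \left(-175 + 10 - 10^{2}\right) - 4805 = \left(-175 + 10 - 100\right) - 4805 = -265 - 4805 = -5070$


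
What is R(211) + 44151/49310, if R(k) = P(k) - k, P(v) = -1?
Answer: -10409569/49310 ≈ -211.10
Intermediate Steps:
R(k) = -1 - k
R(211) + 44151/49310 = (-1 - 1*211) + 44151/49310 = (-1 - 211) + 44151*(1/49310) = -212 + 44151/49310 = -10409569/49310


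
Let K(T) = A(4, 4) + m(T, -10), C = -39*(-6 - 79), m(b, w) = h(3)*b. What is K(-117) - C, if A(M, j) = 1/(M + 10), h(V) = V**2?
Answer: -61151/14 ≈ -4367.9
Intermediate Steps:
m(b, w) = 9*b (m(b, w) = 3**2*b = 9*b)
A(M, j) = 1/(10 + M)
C = 3315 (C = -39*(-85) = 3315)
K(T) = 1/14 + 9*T (K(T) = 1/(10 + 4) + 9*T = 1/14 + 9*T)
K(-117) - C = (1/14 + 9*(-117)) - 1*3315 = (1/14 - 1053) - 3315 = -14741/14 - 3315 = -61151/14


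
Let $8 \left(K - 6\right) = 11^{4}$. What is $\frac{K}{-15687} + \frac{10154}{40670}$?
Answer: $\frac{582517}{4392360} \approx 0.13262$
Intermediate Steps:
$K = \frac{14689}{8}$ ($K = 6 + \frac{11^{4}}{8} = 6 + \frac{1}{8} \cdot 14641 = 6 + \frac{14641}{8} = \frac{14689}{8} \approx 1836.1$)
$\frac{K}{-15687} + \frac{10154}{40670} = \frac{14689}{8 \left(-15687\right)} + \frac{10154}{40670} = \frac{14689}{8} \left(- \frac{1}{15687}\right) + 10154 \cdot \frac{1}{40670} = - \frac{14689}{125496} + \frac{5077}{20335} = \frac{582517}{4392360}$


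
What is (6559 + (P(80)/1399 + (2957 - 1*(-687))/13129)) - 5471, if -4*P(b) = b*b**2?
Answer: 18308394404/18367471 ≈ 996.78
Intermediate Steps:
P(b) = -b**3/4 (P(b) = -b*b**2/4 = -b**3/4)
(6559 + (P(80)/1399 + (2957 - 1*(-687))/13129)) - 5471 = (6559 + (-1/4*80**3/1399 + (2957 - 1*(-687))/13129)) - 5471 = (6559 + (-1/4*512000*(1/1399) + (2957 + 687)*(1/13129))) - 5471 = (6559 + (-128000*1/1399 + 3644*(1/13129))) - 5471 = (6559 + (-128000/1399 + 3644/13129)) - 5471 = (6559 - 1675414044/18367471) - 5471 = 118796828245/18367471 - 5471 = 18308394404/18367471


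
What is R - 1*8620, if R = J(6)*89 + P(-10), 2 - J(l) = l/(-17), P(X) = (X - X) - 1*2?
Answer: -143014/17 ≈ -8412.6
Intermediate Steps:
P(X) = -2 (P(X) = 0 - 2 = -2)
J(l) = 2 + l/17 (J(l) = 2 - l/(-17) = 2 - l*(-1)/17 = 2 - (-1)*l/17 = 2 + l/17)
R = 3526/17 (R = (2 + (1/17)*6)*89 - 2 = (2 + 6/17)*89 - 2 = (40/17)*89 - 2 = 3560/17 - 2 = 3526/17 ≈ 207.41)
R - 1*8620 = 3526/17 - 1*8620 = 3526/17 - 8620 = -143014/17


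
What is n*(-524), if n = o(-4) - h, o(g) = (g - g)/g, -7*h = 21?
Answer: -1572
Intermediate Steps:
h = -3 (h = -⅐*21 = -3)
o(g) = 0 (o(g) = 0/g = 0)
n = 3 (n = 0 - 1*(-3) = 0 + 3 = 3)
n*(-524) = 3*(-524) = -1572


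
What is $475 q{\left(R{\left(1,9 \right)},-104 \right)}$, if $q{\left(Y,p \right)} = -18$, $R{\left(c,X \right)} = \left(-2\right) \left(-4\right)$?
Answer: $-8550$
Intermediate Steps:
$R{\left(c,X \right)} = 8$
$475 q{\left(R{\left(1,9 \right)},-104 \right)} = 475 \left(-18\right) = -8550$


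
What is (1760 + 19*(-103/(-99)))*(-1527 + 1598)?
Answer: 12509987/99 ≈ 1.2636e+5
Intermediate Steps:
(1760 + 19*(-103/(-99)))*(-1527 + 1598) = (1760 + 19*(-103*(-1/99)))*71 = (1760 + 19*(103/99))*71 = (1760 + 1957/99)*71 = (176197/99)*71 = 12509987/99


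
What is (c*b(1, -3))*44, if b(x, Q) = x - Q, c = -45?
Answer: -7920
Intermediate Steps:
(c*b(1, -3))*44 = -45*(1 - 1*(-3))*44 = -45*(1 + 3)*44 = -45*4*44 = -180*44 = -7920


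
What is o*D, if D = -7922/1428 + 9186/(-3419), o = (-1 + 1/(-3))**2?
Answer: -9459512/646191 ≈ -14.639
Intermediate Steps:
o = 16/9 (o = (-1 + 1*(-1/3))**2 = (-1 - 1/3)**2 = (-4/3)**2 = 16/9 ≈ 1.7778)
D = -1182439/143598 (D = -7922*1/1428 + 9186*(-1/3419) = -233/42 - 9186/3419 = -1182439/143598 ≈ -8.2344)
o*D = (16/9)*(-1182439/143598) = -9459512/646191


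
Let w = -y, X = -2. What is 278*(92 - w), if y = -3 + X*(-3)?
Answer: 26410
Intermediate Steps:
y = 3 (y = -3 - 2*(-3) = -3 + 6 = 3)
w = -3 (w = -1*3 = -3)
278*(92 - w) = 278*(92 - 1*(-3)) = 278*(92 + 3) = 278*95 = 26410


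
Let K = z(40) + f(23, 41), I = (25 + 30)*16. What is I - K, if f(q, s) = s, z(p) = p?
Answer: 799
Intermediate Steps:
I = 880 (I = 55*16 = 880)
K = 81 (K = 40 + 41 = 81)
I - K = 880 - 1*81 = 880 - 81 = 799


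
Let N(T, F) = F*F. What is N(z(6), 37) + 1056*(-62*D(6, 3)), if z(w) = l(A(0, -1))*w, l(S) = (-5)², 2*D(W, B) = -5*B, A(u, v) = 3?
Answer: 492409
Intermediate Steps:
D(W, B) = -5*B/2 (D(W, B) = (-5*B)/2 = -5*B/2)
l(S) = 25
z(w) = 25*w
N(T, F) = F²
N(z(6), 37) + 1056*(-62*D(6, 3)) = 37² + 1056*(-(-155)*3) = 1369 + 1056*(-62*(-15/2)) = 1369 + 1056*465 = 1369 + 491040 = 492409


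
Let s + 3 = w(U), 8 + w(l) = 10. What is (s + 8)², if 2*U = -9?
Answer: 49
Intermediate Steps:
U = -9/2 (U = (½)*(-9) = -9/2 ≈ -4.5000)
w(l) = 2 (w(l) = -8 + 10 = 2)
s = -1 (s = -3 + 2 = -1)
(s + 8)² = (-1 + 8)² = 7² = 49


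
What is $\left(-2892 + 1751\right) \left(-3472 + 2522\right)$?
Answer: $1083950$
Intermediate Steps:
$\left(-2892 + 1751\right) \left(-3472 + 2522\right) = \left(-1141\right) \left(-950\right) = 1083950$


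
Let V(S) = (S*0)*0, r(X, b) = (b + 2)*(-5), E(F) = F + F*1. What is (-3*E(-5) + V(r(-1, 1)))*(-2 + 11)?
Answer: 270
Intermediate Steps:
E(F) = 2*F (E(F) = F + F = 2*F)
r(X, b) = -10 - 5*b (r(X, b) = (2 + b)*(-5) = -10 - 5*b)
V(S) = 0 (V(S) = 0*0 = 0)
(-3*E(-5) + V(r(-1, 1)))*(-2 + 11) = (-6*(-5) + 0)*(-2 + 11) = (-3*(-10) + 0)*9 = (30 + 0)*9 = 30*9 = 270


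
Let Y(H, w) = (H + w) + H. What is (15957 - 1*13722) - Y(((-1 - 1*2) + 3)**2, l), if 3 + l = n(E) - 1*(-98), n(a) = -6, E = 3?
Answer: 2146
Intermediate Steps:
l = 89 (l = -3 + (-6 - 1*(-98)) = -3 + (-6 + 98) = -3 + 92 = 89)
Y(H, w) = w + 2*H
(15957 - 1*13722) - Y(((-1 - 1*2) + 3)**2, l) = (15957 - 1*13722) - (89 + 2*((-1 - 1*2) + 3)**2) = (15957 - 13722) - (89 + 2*((-1 - 2) + 3)**2) = 2235 - (89 + 2*(-3 + 3)**2) = 2235 - (89 + 2*0**2) = 2235 - (89 + 2*0) = 2235 - (89 + 0) = 2235 - 1*89 = 2235 - 89 = 2146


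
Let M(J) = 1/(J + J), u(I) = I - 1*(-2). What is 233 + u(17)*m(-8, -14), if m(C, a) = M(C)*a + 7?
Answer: 3061/8 ≈ 382.63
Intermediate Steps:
u(I) = 2 + I (u(I) = I + 2 = 2 + I)
M(J) = 1/(2*J)
m(C, a) = 7 + a/(2*C) (m(C, a) = (1/(2*C))*a + 7 = a/(2*C) + 7 = 7 + a/(2*C))
233 + u(17)*m(-8, -14) = 233 + (2 + 17)*(7 + (½)*(-14)/(-8)) = 233 + 19*(7 + (½)*(-14)*(-⅛)) = 233 + 19*(7 + 7/8) = 233 + 19*(63/8) = 233 + 1197/8 = 3061/8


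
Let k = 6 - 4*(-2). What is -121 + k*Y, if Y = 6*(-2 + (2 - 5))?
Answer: -541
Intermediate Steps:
Y = -30 (Y = 6*(-2 - 3) = 6*(-5) = -30)
k = 14 (k = 6 + 8 = 14)
-121 + k*Y = -121 + 14*(-30) = -121 - 420 = -541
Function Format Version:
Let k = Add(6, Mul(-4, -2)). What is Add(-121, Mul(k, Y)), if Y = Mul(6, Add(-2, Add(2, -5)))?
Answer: -541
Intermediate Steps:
Y = -30 (Y = Mul(6, Add(-2, -3)) = Mul(6, -5) = -30)
k = 14 (k = Add(6, 8) = 14)
Add(-121, Mul(k, Y)) = Add(-121, Mul(14, -30)) = Add(-121, -420) = -541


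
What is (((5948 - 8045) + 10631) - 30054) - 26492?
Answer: -48012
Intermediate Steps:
(((5948 - 8045) + 10631) - 30054) - 26492 = ((-2097 + 10631) - 30054) - 26492 = (8534 - 30054) - 26492 = -21520 - 26492 = -48012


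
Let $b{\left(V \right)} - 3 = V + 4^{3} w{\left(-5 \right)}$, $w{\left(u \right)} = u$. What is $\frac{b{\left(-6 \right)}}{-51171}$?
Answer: $\frac{323}{51171} \approx 0.0063122$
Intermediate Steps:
$b{\left(V \right)} = -317 + V$ ($b{\left(V \right)} = 3 + \left(V + 4^{3} \left(-5\right)\right) = 3 + \left(V + 64 \left(-5\right)\right) = 3 + \left(V - 320\right) = 3 + \left(-320 + V\right) = -317 + V$)
$\frac{b{\left(-6 \right)}}{-51171} = \frac{-317 - 6}{-51171} = \left(-323\right) \left(- \frac{1}{51171}\right) = \frac{323}{51171}$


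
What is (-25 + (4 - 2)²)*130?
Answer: -2730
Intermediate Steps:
(-25 + (4 - 2)²)*130 = (-25 + 2²)*130 = (-25 + 4)*130 = -21*130 = -2730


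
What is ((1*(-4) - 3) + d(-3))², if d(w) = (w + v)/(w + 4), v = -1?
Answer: 121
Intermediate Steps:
d(w) = (-1 + w)/(4 + w) (d(w) = (w - 1)/(w + 4) = (-1 + w)/(4 + w))
((1*(-4) - 3) + d(-3))² = ((1*(-4) - 3) + (-1 - 3)/(4 - 3))² = ((-4 - 3) - 4/1)² = (-7 + 1*(-4))² = (-7 - 4)² = (-11)² = 121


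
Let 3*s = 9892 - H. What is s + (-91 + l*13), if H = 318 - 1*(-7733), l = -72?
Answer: -1240/3 ≈ -413.33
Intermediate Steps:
H = 8051 (H = 318 + 7733 = 8051)
s = 1841/3 (s = (9892 - 1*8051)/3 = (9892 - 8051)/3 = (1/3)*1841 = 1841/3 ≈ 613.67)
s + (-91 + l*13) = 1841/3 + (-91 - 72*13) = 1841/3 + (-91 - 936) = 1841/3 - 1027 = -1240/3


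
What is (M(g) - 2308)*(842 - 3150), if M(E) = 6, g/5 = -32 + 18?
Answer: 5313016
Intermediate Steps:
g = -70 (g = 5*(-32 + 18) = 5*(-14) = -70)
(M(g) - 2308)*(842 - 3150) = (6 - 2308)*(842 - 3150) = -2302*(-2308) = 5313016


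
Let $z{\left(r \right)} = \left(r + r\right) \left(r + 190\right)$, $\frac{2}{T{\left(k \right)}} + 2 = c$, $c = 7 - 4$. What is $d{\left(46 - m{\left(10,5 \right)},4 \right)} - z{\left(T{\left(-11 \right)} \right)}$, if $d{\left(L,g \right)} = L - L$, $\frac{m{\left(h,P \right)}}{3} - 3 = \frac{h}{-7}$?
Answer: $-768$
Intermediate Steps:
$m{\left(h,P \right)} = 9 - \frac{3 h}{7}$ ($m{\left(h,P \right)} = 9 + 3 \frac{h}{-7} = 9 + 3 h \left(- \frac{1}{7}\right) = 9 + 3 \left(- \frac{h}{7}\right) = 9 - \frac{3 h}{7}$)
$c = 3$ ($c = 7 - 4 = 3$)
$d{\left(L,g \right)} = 0$
$T{\left(k \right)} = 2$ ($T{\left(k \right)} = \frac{2}{-2 + 3} = \frac{2}{1} = 2 \cdot 1 = 2$)
$z{\left(r \right)} = 2 r \left(190 + r\right)$
$d{\left(46 - m{\left(10,5 \right)},4 \right)} - z{\left(T{\left(-11 \right)} \right)} = 0 - 2 \cdot 2 \left(190 + 2\right) = 0 - 2 \cdot 2 \cdot 192 = 0 - 768 = -768$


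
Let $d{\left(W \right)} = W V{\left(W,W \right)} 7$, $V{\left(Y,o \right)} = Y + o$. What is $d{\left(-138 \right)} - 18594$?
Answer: $248022$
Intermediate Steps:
$d{\left(W \right)} = 14 W^{2}$ ($d{\left(W \right)} = W \left(W + W\right) 7 = W 2 W 7 = 2 W^{2} \cdot 7 = 14 W^{2}$)
$d{\left(-138 \right)} - 18594 = 14 \left(-138\right)^{2} - 18594 = 14 \cdot 19044 - 18594 = 266616 - 18594 = 248022$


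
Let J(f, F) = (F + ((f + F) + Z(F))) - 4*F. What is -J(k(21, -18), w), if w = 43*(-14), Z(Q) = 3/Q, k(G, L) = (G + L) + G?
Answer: -739253/602 ≈ -1228.0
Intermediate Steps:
k(G, L) = L + 2*G
w = -602
J(f, F) = f - 2*F + 3/F (J(f, F) = (F + ((f + F) + 3/F)) - 4*F = (F + ((F + f) + 3/F)) - 4*F = (F + (F + f + 3/F)) - 4*F = (f + 2*F + 3/F) - 4*F = f - 2*F + 3/F)
-J(k(21, -18), w) = -((-18 + 2*21) - 2*(-602) + 3/(-602)) = -((-18 + 42) + 1204 + 3*(-1/602)) = -(24 + 1204 - 3/602) = -1*739253/602 = -739253/602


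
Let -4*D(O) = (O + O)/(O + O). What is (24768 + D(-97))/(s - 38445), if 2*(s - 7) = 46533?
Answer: -99071/60686 ≈ -1.6325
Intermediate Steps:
s = 46547/2 (s = 7 + (1/2)*46533 = 7 + 46533/2 = 46547/2 ≈ 23274.)
D(O) = -1/4 (D(O) = -(O + O)/(4*(O + O)) = -2*O/(4*(2*O)) = -2*O*1/(2*O)/4 = -1/4*1 = -1/4)
(24768 + D(-97))/(s - 38445) = (24768 - 1/4)/(46547/2 - 38445) = 99071/(4*(-30343/2)) = (99071/4)*(-2/30343) = -99071/60686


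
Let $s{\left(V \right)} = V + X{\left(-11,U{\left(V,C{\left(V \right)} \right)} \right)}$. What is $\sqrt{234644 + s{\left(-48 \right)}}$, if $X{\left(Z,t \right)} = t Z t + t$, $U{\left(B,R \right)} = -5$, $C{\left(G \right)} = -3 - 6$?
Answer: $2 \sqrt{58579} \approx 484.06$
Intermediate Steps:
$C{\left(G \right)} = -9$ ($C{\left(G \right)} = -3 - 6 = -9$)
$X{\left(Z,t \right)} = t + Z t^{2}$ ($X{\left(Z,t \right)} = Z t t + t = Z t^{2} + t = t + Z t^{2}$)
$s{\left(V \right)} = -280 + V$ ($s{\left(V \right)} = V - 5 \left(1 - -55\right) = V - 5 \left(1 + 55\right) = V - 280 = -280 + V$)
$\sqrt{234644 + s{\left(-48 \right)}} = \sqrt{234644 - 328} = \sqrt{234316} = 2 \sqrt{58579}$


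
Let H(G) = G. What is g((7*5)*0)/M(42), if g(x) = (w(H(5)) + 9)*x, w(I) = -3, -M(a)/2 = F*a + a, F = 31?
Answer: 0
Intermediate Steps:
M(a) = -64*a (M(a) = -2*(31*a + a) = -64*a)
g(x) = 6*x (g(x) = (-3 + 9)*x = 6*x)
g((7*5)*0)/M(42) = (6*((7*5)*0))/((-64*42)) = (6*(35*0))/(-2688) = (6*0)*(-1/2688) = 0*(-1/2688) = 0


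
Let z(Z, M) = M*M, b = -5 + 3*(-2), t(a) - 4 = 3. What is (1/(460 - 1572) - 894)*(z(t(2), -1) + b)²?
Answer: -24853225/278 ≈ -89400.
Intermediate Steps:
t(a) = 7 (t(a) = 4 + 3 = 7)
b = -11 (b = -5 - 6 = -11)
z(Z, M) = M²
(1/(460 - 1572) - 894)*(z(t(2), -1) + b)² = (1/(460 - 1572) - 894)*((-1)² - 11)² = (1/(-1112) - 894)*(1 - 11)² = (-1/1112 - 894)*(-10)² = -994129/1112*100 = -24853225/278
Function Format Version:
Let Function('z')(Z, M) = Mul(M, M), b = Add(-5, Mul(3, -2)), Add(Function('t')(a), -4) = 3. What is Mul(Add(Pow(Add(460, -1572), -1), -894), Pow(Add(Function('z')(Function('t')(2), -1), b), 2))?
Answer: Rational(-24853225, 278) ≈ -89400.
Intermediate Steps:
Function('t')(a) = 7 (Function('t')(a) = Add(4, 3) = 7)
b = -11 (b = Add(-5, -6) = -11)
Function('z')(Z, M) = Pow(M, 2)
Mul(Add(Pow(Add(460, -1572), -1), -894), Pow(Add(Function('z')(Function('t')(2), -1), b), 2)) = Mul(Add(Pow(Add(460, -1572), -1), -894), Pow(Add(Pow(-1, 2), -11), 2)) = Mul(Add(Pow(-1112, -1), -894), Pow(Add(1, -11), 2)) = Mul(Add(Rational(-1, 1112), -894), Pow(-10, 2)) = Mul(Rational(-994129, 1112), 100) = Rational(-24853225, 278)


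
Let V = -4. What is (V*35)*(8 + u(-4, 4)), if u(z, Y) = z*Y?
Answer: 1120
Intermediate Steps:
u(z, Y) = Y*z
(V*35)*(8 + u(-4, 4)) = (-4*35)*(8 + 4*(-4)) = -140*(8 - 16) = -140*(-8) = 1120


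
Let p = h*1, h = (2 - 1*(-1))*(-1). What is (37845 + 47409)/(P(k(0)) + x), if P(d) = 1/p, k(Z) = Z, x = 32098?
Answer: 255762/96293 ≈ 2.6561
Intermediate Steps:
h = -3 (h = (2 + 1)*(-1) = 3*(-1) = -3)
p = -3 (p = -3*1 = -3)
P(d) = -⅓ (P(d) = 1/(-3) = -⅓)
(37845 + 47409)/(P(k(0)) + x) = (37845 + 47409)/(-⅓ + 32098) = 85254/(96293/3) = 85254*(3/96293) = 255762/96293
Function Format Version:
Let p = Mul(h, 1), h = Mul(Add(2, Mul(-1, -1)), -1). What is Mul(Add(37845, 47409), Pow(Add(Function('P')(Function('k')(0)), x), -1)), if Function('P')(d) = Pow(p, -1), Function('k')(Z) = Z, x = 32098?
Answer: Rational(255762, 96293) ≈ 2.6561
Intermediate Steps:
h = -3 (h = Mul(Add(2, 1), -1) = Mul(3, -1) = -3)
p = -3 (p = Mul(-3, 1) = -3)
Function('P')(d) = Rational(-1, 3) (Function('P')(d) = Pow(-3, -1) = Rational(-1, 3))
Mul(Add(37845, 47409), Pow(Add(Function('P')(Function('k')(0)), x), -1)) = Mul(Add(37845, 47409), Pow(Add(Rational(-1, 3), 32098), -1)) = Mul(85254, Pow(Rational(96293, 3), -1)) = Mul(85254, Rational(3, 96293)) = Rational(255762, 96293)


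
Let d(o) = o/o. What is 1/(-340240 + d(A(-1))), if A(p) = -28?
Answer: -1/340239 ≈ -2.9391e-6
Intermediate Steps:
d(o) = 1
1/(-340240 + d(A(-1))) = 1/(-340240 + 1) = 1/(-340239) = -1/340239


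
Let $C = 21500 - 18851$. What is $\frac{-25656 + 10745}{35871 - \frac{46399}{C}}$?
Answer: $- \frac{39499239}{94975880} \approx -0.41589$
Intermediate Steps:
$C = 2649$ ($C = 21500 - 18851 = 2649$)
$\frac{-25656 + 10745}{35871 - \frac{46399}{C}} = \frac{-25656 + 10745}{35871 - \frac{46399}{2649}} = - \frac{14911}{35871 - \frac{46399}{2649}} = - \frac{14911}{\frac{94975880}{2649}} = \left(-14911\right) \frac{2649}{94975880} = - \frac{39499239}{94975880}$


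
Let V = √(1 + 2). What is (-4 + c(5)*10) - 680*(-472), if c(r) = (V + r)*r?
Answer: 321206 + 50*√3 ≈ 3.2129e+5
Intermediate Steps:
V = √3 ≈ 1.7320
c(r) = r*(r + √3) (c(r) = (√3 + r)*r = (r + √3)*r = r*(r + √3))
(-4 + c(5)*10) - 680*(-472) = (-4 + (5*(5 + √3))*10) - 680*(-472) = (-4 + (25 + 5*√3)*10) + 320960 = (-4 + (250 + 50*√3)) + 320960 = (246 + 50*√3) + 320960 = 321206 + 50*√3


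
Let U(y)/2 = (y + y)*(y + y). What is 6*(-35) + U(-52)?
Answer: 21422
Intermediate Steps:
U(y) = 8*y² (U(y) = 2*((y + y)*(y + y)) = 2*((2*y)*(2*y)) = 2*(4*y²) = 8*y²)
6*(-35) + U(-52) = 6*(-35) + 8*(-52)² = -210 + 8*2704 = -210 + 21632 = 21422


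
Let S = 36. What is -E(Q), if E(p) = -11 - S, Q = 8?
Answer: 47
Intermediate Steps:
E(p) = -47 (E(p) = -11 - 1*36 = -11 - 36 = -47)
-E(Q) = -1*(-47) = 47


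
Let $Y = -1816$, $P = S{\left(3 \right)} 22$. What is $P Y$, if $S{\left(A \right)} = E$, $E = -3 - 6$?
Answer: $359568$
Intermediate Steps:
$E = -9$ ($E = -3 - 6 = -9$)
$S{\left(A \right)} = -9$
$P = -198$ ($P = \left(-9\right) 22 = -198$)
$P Y = \left(-198\right) \left(-1816\right) = 359568$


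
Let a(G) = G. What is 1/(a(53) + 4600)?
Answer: 1/4653 ≈ 0.00021492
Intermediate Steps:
1/(a(53) + 4600) = 1/(53 + 4600) = 1/4653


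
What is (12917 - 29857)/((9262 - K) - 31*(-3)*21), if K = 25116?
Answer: 16940/13901 ≈ 1.2186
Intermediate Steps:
(12917 - 29857)/((9262 - K) - 31*(-3)*21) = (12917 - 29857)/((9262 - 1*25116) - 31*(-3)*21) = -16940/((9262 - 25116) + 93*21) = -16940/(-15854 + 1953) = -16940/(-13901) = -16940*(-1/13901) = 16940/13901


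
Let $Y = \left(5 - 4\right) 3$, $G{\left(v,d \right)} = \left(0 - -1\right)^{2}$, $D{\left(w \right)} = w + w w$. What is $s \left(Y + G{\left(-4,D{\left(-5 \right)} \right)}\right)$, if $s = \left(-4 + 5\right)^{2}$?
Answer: $4$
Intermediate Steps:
$D{\left(w \right)} = w + w^{2}$
$G{\left(v,d \right)} = 1$ ($G{\left(v,d \right)} = \left(0 + 1\right)^{2} = 1^{2} = 1$)
$Y = 3$ ($Y = 1 \cdot 3 = 3$)
$s = 1$ ($s = 1^{2} = 1$)
$s \left(Y + G{\left(-4,D{\left(-5 \right)} \right)}\right) = 1 \left(3 + 1\right) = 1 \cdot 4 = 4$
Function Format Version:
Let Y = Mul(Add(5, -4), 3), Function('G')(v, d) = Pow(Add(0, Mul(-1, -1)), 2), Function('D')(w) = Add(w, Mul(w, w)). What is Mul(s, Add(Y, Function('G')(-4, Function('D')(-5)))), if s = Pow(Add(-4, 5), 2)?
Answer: 4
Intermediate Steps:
Function('D')(w) = Add(w, Pow(w, 2))
Function('G')(v, d) = 1 (Function('G')(v, d) = Pow(Add(0, 1), 2) = Pow(1, 2) = 1)
Y = 3 (Y = Mul(1, 3) = 3)
s = 1 (s = Pow(1, 2) = 1)
Mul(s, Add(Y, Function('G')(-4, Function('D')(-5)))) = Mul(1, Add(3, 1)) = Mul(1, 4) = 4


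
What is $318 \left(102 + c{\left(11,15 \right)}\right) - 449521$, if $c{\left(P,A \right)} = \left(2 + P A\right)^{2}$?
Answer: $8451617$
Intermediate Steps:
$c{\left(P,A \right)} = \left(2 + A P\right)^{2}$
$318 \left(102 + c{\left(11,15 \right)}\right) - 449521 = 318 \left(102 + \left(2 + 15 \cdot 11\right)^{2}\right) - 449521 = 318 \left(102 + \left(2 + 165\right)^{2}\right) - 449521 = 318 \left(102 + 167^{2}\right) - 449521 = 318 \left(102 + 27889\right) - 449521 = 318 \cdot 27991 - 449521 = 8901138 - 449521 = 8451617$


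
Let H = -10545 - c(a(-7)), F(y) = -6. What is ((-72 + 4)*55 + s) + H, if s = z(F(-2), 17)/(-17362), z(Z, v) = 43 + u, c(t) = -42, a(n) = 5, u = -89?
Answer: -123643460/8681 ≈ -14243.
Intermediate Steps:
z(Z, v) = -46 (z(Z, v) = 43 - 89 = -46)
s = 23/8681 (s = -46/(-17362) = -46*(-1/17362) = 23/8681 ≈ 0.0026495)
H = -10503 (H = -10545 - 1*(-42) = -10545 + 42 = -10503)
((-72 + 4)*55 + s) + H = ((-72 + 4)*55 + 23/8681) - 10503 = (-68*55 + 23/8681) - 10503 = (-3740 + 23/8681) - 10503 = -32466917/8681 - 10503 = -123643460/8681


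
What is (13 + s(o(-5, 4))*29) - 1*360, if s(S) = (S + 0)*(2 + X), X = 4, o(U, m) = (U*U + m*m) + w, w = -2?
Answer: 6439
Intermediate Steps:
o(U, m) = -2 + U² + m² (o(U, m) = (U*U + m*m) - 2 = (U² + m²) - 2 = -2 + U² + m²)
s(S) = 6*S (s(S) = (S + 0)*(2 + 4) = S*6 = 6*S)
(13 + s(o(-5, 4))*29) - 1*360 = (13 + (6*(-2 + (-5)² + 4²))*29) - 1*360 = (13 + (6*(-2 + 25 + 16))*29) - 360 = (13 + (6*39)*29) - 360 = (13 + 234*29) - 360 = (13 + 6786) - 360 = 6799 - 360 = 6439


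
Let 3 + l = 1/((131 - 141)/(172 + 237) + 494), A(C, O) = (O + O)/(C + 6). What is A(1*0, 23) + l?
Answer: 2829731/606108 ≈ 4.6687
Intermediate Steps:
A(C, O) = 2*O/(6 + C) (A(C, O) = (2*O)/(6 + C) = 2*O/(6 + C))
l = -605699/202036 (l = -3 + 1/((131 - 141)/(172 + 237) + 494) = -3 + 1/(-10/409 + 494) = -3 + 1/(202036/409) = -3 + 409/202036 = -605699/202036 ≈ -2.9980)
A(1*0, 23) + l = 2*23/(6 + 1*0) - 605699/202036 = 2*23/(6 + 0) - 605699/202036 = 2*23/6 - 605699/202036 = 2*23*(⅙) - 605699/202036 = 23/3 - 605699/202036 = 2829731/606108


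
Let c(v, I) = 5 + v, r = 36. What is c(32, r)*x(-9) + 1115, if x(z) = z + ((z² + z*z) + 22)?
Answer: 7590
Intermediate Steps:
x(z) = 22 + z + 2*z² (x(z) = z + ((z² + z²) + 22) = z + (2*z² + 22) = z + (22 + 2*z²) = 22 + z + 2*z²)
c(32, r)*x(-9) + 1115 = (5 + 32)*(22 - 9 + 2*(-9)²) + 1115 = 37*(22 - 9 + 2*81) + 1115 = 37*(22 - 9 + 162) + 1115 = 37*175 + 1115 = 6475 + 1115 = 7590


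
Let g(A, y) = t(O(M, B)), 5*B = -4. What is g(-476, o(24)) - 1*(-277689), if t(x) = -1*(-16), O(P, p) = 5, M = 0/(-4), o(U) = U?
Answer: 277705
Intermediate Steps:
M = 0 (M = 0*(-1/4) = 0)
B = -4/5 (B = (1/5)*(-4) = -4/5 ≈ -0.80000)
t(x) = 16
g(A, y) = 16
g(-476, o(24)) - 1*(-277689) = 16 - 1*(-277689) = 16 + 277689 = 277705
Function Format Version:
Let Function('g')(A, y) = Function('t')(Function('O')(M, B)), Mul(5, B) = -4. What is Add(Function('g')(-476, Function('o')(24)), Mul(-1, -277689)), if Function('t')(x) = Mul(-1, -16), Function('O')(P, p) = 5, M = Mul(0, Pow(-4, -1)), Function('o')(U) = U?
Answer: 277705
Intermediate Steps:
M = 0 (M = Mul(0, Rational(-1, 4)) = 0)
B = Rational(-4, 5) (B = Mul(Rational(1, 5), -4) = Rational(-4, 5) ≈ -0.80000)
Function('t')(x) = 16
Function('g')(A, y) = 16
Add(Function('g')(-476, Function('o')(24)), Mul(-1, -277689)) = Add(16, Mul(-1, -277689)) = Add(16, 277689) = 277705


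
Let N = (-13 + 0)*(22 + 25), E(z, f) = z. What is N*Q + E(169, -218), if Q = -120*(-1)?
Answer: -73151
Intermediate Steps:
N = -611 (N = -13*47 = -611)
Q = 120
N*Q + E(169, -218) = -611*120 + 169 = -73320 + 169 = -73151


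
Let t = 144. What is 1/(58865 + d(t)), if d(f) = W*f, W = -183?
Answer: 1/32513 ≈ 3.0757e-5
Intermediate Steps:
d(f) = -183*f
1/(58865 + d(t)) = 1/(58865 - 183*144) = 1/(58865 - 26352) = 1/32513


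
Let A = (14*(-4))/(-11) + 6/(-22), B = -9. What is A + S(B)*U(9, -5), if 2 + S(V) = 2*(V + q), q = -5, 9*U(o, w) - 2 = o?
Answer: -1051/33 ≈ -31.848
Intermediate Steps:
U(o, w) = 2/9 + o/9
S(V) = -12 + 2*V (S(V) = -2 + 2*(V - 5) = -2 + 2*(-5 + V) = -2 + (-10 + 2*V) = -12 + 2*V)
A = 53/11 (A = -56*(-1/11) + 6*(-1/22) = 56/11 - 3/11 = 53/11 ≈ 4.8182)
A + S(B)*U(9, -5) = 53/11 + (-12 + 2*(-9))*(2/9 + (⅑)*9) = 53/11 + (-12 - 18)*(2/9 + 1) = 53/11 - 30*11/9 = 53/11 - 110/3 = -1051/33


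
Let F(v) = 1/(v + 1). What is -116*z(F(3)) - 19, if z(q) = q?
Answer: -48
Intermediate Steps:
F(v) = 1/(1 + v)
-116*z(F(3)) - 19 = -116/(1 + 3) - 19 = -116/4 - 19 = -116*¼ - 19 = -29 - 19 = -48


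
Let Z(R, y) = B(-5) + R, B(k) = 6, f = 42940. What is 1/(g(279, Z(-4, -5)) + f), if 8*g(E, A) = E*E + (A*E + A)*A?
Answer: 8/422481 ≈ 1.8936e-5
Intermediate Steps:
Z(R, y) = 6 + R
g(E, A) = E**2/8 + A*(A + A*E)/8 (g(E, A) = (E*E + (A*E + A)*A)/8 = (E**2 + (A + A*E)*A)/8 = (E**2 + A*(A + A*E))/8 = E**2/8 + A*(A + A*E)/8)
1/(g(279, Z(-4, -5)) + f) = 1/(((6 - 4)**2/8 + (1/8)*279**2 + (1/8)*279*(6 - 4)**2) + 42940) = 1/(((1/8)*2**2 + (1/8)*77841 + (1/8)*279*2**2) + 42940) = 1/(((1/8)*4 + 77841/8 + (1/8)*279*4) + 42940) = 1/((1/2 + 77841/8 + 279/2) + 42940) = 1/(78961/8 + 42940) = 1/(422481/8) = 8/422481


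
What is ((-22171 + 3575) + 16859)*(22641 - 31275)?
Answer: 14997258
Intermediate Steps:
((-22171 + 3575) + 16859)*(22641 - 31275) = (-18596 + 16859)*(-8634) = -1737*(-8634) = 14997258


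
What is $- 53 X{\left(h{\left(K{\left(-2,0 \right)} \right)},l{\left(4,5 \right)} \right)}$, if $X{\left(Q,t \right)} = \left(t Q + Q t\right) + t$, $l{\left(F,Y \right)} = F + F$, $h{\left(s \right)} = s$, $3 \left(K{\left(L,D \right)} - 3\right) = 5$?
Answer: $- \frac{13144}{3} \approx -4381.3$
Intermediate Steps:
$K{\left(L,D \right)} = \frac{14}{3}$ ($K{\left(L,D \right)} = 3 + \frac{1}{3} \cdot 5 = 3 + \frac{5}{3} = \frac{14}{3}$)
$l{\left(F,Y \right)} = 2 F$
$X{\left(Q,t \right)} = t + 2 Q t$ ($X{\left(Q,t \right)} = \left(Q t + Q t\right) + t = 2 Q t + t = t + 2 Q t$)
$- 53 X{\left(h{\left(K{\left(-2,0 \right)} \right)},l{\left(4,5 \right)} \right)} = - 53 \cdot 2 \cdot 4 \left(1 + 2 \cdot \frac{14}{3}\right) = - 53 \cdot 8 \left(1 + \frac{28}{3}\right) = - 53 \cdot 8 \cdot \frac{31}{3} = \left(-53\right) \frac{248}{3} = - \frac{13144}{3}$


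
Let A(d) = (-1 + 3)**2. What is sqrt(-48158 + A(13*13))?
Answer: I*sqrt(48154) ≈ 219.44*I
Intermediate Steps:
A(d) = 4 (A(d) = 2**2 = 4)
sqrt(-48158 + A(13*13)) = sqrt(-48158 + 4) = sqrt(-48154) = I*sqrt(48154)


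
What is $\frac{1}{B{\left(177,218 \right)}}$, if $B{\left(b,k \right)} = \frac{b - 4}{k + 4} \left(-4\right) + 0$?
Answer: $- \frac{111}{346} \approx -0.32081$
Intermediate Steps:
$B{\left(b,k \right)} = - \frac{4 \left(-4 + b\right)}{4 + k}$ ($B{\left(b,k \right)} = \frac{-4 + b}{4 + k} \left(-4\right) + 0 = - \frac{4 \left(-4 + b\right)}{4 + k} + 0 = - \frac{4 \left(-4 + b\right)}{4 + k}$)
$\frac{1}{B{\left(177,218 \right)}} = \frac{1}{4 \frac{1}{4 + 218} \left(4 - 177\right)} = \frac{1}{4 \cdot \frac{1}{222} \left(4 - 177\right)} = \frac{1}{4 \cdot \frac{1}{222} \left(-173\right)} = \frac{1}{- \frac{346}{111}} = - \frac{111}{346}$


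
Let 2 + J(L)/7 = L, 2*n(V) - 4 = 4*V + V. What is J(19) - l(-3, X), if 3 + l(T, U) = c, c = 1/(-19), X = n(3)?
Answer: 2319/19 ≈ 122.05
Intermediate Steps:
n(V) = 2 + 5*V/2 (n(V) = 2 + (4*V + V)/2 = 2 + (5*V)/2 = 2 + 5*V/2)
X = 19/2 (X = 2 + (5/2)*3 = 2 + 15/2 = 19/2 ≈ 9.5000)
J(L) = -14 + 7*L
c = -1/19 ≈ -0.052632
l(T, U) = -58/19 (l(T, U) = -3 - 1/19 = -58/19)
J(19) - l(-3, X) = (-14 + 7*19) - 1*(-58/19) = (-14 + 133) + 58/19 = 119 + 58/19 = 2319/19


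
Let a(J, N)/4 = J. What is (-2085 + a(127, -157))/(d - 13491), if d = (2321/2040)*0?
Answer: 1577/13491 ≈ 0.11689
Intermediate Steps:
a(J, N) = 4*J
d = 0 (d = (2321*(1/2040))*0 = (2321/2040)*0 = 0)
(-2085 + a(127, -157))/(d - 13491) = (-2085 + 4*127)/(0 - 13491) = (-2085 + 508)/(-13491) = -1577*(-1/13491) = 1577/13491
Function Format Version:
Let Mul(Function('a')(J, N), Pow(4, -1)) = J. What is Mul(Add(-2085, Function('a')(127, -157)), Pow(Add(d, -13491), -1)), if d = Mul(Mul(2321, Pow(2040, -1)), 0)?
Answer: Rational(1577, 13491) ≈ 0.11689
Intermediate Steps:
Function('a')(J, N) = Mul(4, J)
d = 0 (d = Mul(Mul(2321, Rational(1, 2040)), 0) = Mul(Rational(2321, 2040), 0) = 0)
Mul(Add(-2085, Function('a')(127, -157)), Pow(Add(d, -13491), -1)) = Mul(Add(-2085, Mul(4, 127)), Pow(Add(0, -13491), -1)) = Mul(Add(-2085, 508), Pow(-13491, -1)) = Mul(-1577, Rational(-1, 13491)) = Rational(1577, 13491)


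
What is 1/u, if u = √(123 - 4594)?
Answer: -I*√4471/4471 ≈ -0.014955*I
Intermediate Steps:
u = I*√4471 (u = √(-4471) = I*√4471 ≈ 66.865*I)
1/u = 1/(I*√4471) = -I*√4471/4471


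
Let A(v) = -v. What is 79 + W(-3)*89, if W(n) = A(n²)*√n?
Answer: 79 - 801*I*√3 ≈ 79.0 - 1387.4*I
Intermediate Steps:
W(n) = -n^(5/2) (W(n) = (-n²)*√n = -n^(5/2))
79 + W(-3)*89 = 79 - (-3)^(5/2)*89 = 79 - 9*I*√3*89 = 79 - 801*I*√3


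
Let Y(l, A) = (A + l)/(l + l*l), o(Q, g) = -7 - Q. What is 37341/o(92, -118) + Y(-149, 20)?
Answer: -91495167/242572 ≈ -377.19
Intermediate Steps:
Y(l, A) = (A + l)/(l + l²)
37341/o(92, -118) + Y(-149, 20) = 37341/(-7 - 1*92) + (20 - 149)/((-149)*(1 - 149)) = 37341/(-7 - 92) - 1/149*(-129)/(-148) = 37341/(-99) - 1/149*(-1/148)*(-129) = 37341*(-1/99) - 129/22052 = -4149/11 - 129/22052 = -91495167/242572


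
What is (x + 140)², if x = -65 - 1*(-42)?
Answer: 13689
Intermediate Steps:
x = -23 (x = -65 + 42 = -23)
(x + 140)² = (-23 + 140)² = 117² = 13689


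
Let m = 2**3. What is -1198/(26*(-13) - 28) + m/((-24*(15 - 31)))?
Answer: 3215/976 ≈ 3.2941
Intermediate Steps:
m = 8
-1198/(26*(-13) - 28) + m/((-24*(15 - 31))) = -1198/(26*(-13) - 28) + 8/((-24*(15 - 31))) = -1198/(-338 - 28) + 8/((-24*(-16))) = -1198/(-366) + 8/384 = -1198*(-1/366) + 8*(1/384) = 599/183 + 1/48 = 3215/976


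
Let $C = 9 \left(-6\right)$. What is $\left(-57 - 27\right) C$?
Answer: $4536$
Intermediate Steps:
$C = -54$
$\left(-57 - 27\right) C = \left(-57 - 27\right) \left(-54\right) = \left(-84\right) \left(-54\right) = 4536$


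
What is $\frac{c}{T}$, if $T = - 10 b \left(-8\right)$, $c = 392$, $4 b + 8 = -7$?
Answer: $- \frac{98}{75} \approx -1.3067$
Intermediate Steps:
$b = - \frac{15}{4}$ ($b = -2 + \frac{1}{4} \left(-7\right) = -2 - \frac{7}{4} = - \frac{15}{4} \approx -3.75$)
$T = -300$ ($T = \left(-10\right) \left(- \frac{15}{4}\right) \left(-8\right) = \frac{75}{2} \left(-8\right) = -300$)
$\frac{c}{T} = \frac{392}{-300} = 392 \left(- \frac{1}{300}\right) = - \frac{98}{75}$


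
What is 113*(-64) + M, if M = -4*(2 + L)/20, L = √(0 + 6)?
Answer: -36162/5 - √6/5 ≈ -7232.9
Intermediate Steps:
L = √6 ≈ 2.4495
M = -⅖ - √6/5 (M = -4*(2 + √6)/20 = (-8 - 4*√6)*(1/20) = -⅖ - √6/5 ≈ -0.88990)
113*(-64) + M = 113*(-64) + (-⅖ - √6/5) = -7232 + (-⅖ - √6/5) = -36162/5 - √6/5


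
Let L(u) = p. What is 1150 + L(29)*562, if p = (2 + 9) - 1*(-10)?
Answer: 12952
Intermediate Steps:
p = 21 (p = 11 + 10 = 21)
L(u) = 21
1150 + L(29)*562 = 1150 + 21*562 = 1150 + 11802 = 12952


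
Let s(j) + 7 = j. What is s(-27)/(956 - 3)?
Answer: -34/953 ≈ -0.035677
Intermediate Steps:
s(j) = -7 + j
s(-27)/(956 - 3) = (-7 - 27)/(956 - 3) = -34/953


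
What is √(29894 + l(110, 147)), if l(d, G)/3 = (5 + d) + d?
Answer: √30569 ≈ 174.84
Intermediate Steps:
l(d, G) = 15 + 6*d (l(d, G) = 3*((5 + d) + d) = 3*(5 + 2*d) = 15 + 6*d)
√(29894 + l(110, 147)) = √(29894 + (15 + 6*110)) = √(29894 + (15 + 660)) = √(29894 + 675) = √30569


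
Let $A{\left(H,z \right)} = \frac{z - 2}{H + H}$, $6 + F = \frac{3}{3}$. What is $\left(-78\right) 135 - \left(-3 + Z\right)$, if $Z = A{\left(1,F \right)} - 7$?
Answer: $- \frac{21033}{2} \approx -10517.0$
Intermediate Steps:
$F = -5$ ($F = -6 + \frac{3}{3} = -6 + 3 \cdot \frac{1}{3} = -6 + 1 = -5$)
$A{\left(H,z \right)} = \frac{-2 + z}{2 H}$
$Z = - \frac{21}{2}$ ($Z = \frac{-2 - 5}{2 \cdot 1} - 7 = \frac{1}{2} \cdot 1 \left(-7\right) - 7 = - \frac{7}{2} - 7 = - \frac{21}{2} \approx -10.5$)
$\left(-78\right) 135 - \left(-3 + Z\right) = \left(-78\right) 135 - - \frac{27}{2} = -10530 - - \frac{27}{2} = -10530 + \left(-13 + \frac{53}{2}\right) = -10530 + \frac{27}{2} = - \frac{21033}{2}$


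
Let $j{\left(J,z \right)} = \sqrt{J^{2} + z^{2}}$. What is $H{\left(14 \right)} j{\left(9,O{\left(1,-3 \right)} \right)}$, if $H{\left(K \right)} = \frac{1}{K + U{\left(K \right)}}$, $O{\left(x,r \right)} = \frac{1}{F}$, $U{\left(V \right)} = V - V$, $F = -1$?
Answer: $\frac{\sqrt{82}}{14} \approx 0.64681$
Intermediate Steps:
$U{\left(V \right)} = 0$
$O{\left(x,r \right)} = -1$ ($O{\left(x,r \right)} = \frac{1}{-1} = -1$)
$H{\left(K \right)} = \frac{1}{K}$ ($H{\left(K \right)} = \frac{1}{K + 0} = \frac{1}{K}$)
$H{\left(14 \right)} j{\left(9,O{\left(1,-3 \right)} \right)} = \frac{\sqrt{9^{2} + \left(-1\right)^{2}}}{14} = \frac{\sqrt{81 + 1}}{14} = \frac{\sqrt{82}}{14}$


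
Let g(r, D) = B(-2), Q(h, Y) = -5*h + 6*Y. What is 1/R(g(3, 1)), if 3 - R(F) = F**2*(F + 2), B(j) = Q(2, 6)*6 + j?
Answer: -1/3699693 ≈ -2.7029e-7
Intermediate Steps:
B(j) = 156 + j (B(j) = (-5*2 + 6*6)*6 + j = (-10 + 36)*6 + j = 26*6 + j = 156 + j)
g(r, D) = 154 (g(r, D) = 156 - 2 = 154)
R(F) = 3 - F**2*(2 + F) (R(F) = 3 - F**2*(F + 2) = 3 - F**2*(2 + F))
1/R(g(3, 1)) = 1/(3 - 1*154**3 - 2*154**2) = 1/(3 - 1*3652264 - 2*23716) = 1/(3 - 3652264 - 47432) = 1/(-3699693) = -1/3699693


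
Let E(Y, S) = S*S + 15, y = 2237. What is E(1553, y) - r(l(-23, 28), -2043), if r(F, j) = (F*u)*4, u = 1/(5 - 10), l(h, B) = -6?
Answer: 25020896/5 ≈ 5.0042e+6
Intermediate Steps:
E(Y, S) = 15 + S² (E(Y, S) = S² + 15 = 15 + S²)
u = -⅕ (u = 1/(-5) = -⅕ ≈ -0.20000)
r(F, j) = -4*F/5 (r(F, j) = (F*(-⅕))*4 = -F/5*4 = -4*F/5)
E(1553, y) - r(l(-23, 28), -2043) = (15 + 2237²) - (-4)*(-6)/5 = (15 + 5004169) - 1*24/5 = 5004184 - 24/5 = 25020896/5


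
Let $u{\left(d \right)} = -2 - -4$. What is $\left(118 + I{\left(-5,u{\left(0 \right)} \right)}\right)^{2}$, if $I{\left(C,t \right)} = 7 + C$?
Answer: $14400$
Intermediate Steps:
$u{\left(d \right)} = 2$ ($u{\left(d \right)} = -2 + 4 = 2$)
$\left(118 + I{\left(-5,u{\left(0 \right)} \right)}\right)^{2} = \left(118 + \left(7 - 5\right)\right)^{2} = \left(118 + 2\right)^{2} = 120^{2} = 14400$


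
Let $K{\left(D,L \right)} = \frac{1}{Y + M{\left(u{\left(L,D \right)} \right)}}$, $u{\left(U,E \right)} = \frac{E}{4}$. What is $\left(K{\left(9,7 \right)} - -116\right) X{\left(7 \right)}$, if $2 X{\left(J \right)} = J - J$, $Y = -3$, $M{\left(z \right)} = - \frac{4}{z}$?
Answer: $0$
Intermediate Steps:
$u{\left(U,E \right)} = \frac{E}{4}$ ($u{\left(U,E \right)} = E \frac{1}{4} = \frac{E}{4}$)
$K{\left(D,L \right)} = \frac{1}{-3 - \frac{16}{D}}$ ($K{\left(D,L \right)} = \frac{1}{-3 - \frac{4}{\frac{1}{4} D}} = \frac{1}{-3 - 4 \frac{4}{D}} = \frac{1}{-3 - \frac{16}{D}}$)
$X{\left(J \right)} = 0$ ($X{\left(J \right)} = \frac{J - J}{2} = \frac{1}{2} \cdot 0 = 0$)
$\left(K{\left(9,7 \right)} - -116\right) X{\left(7 \right)} = \left(\left(-1\right) 9 \frac{1}{16 + 3 \cdot 9} - -116\right) 0 = \left(\left(-1\right) 9 \frac{1}{16 + 27} + 116\right) 0 = \left(\left(-1\right) 9 \cdot \frac{1}{43} + 116\right) 0 = \left(- \frac{9}{43} + 116\right) 0 = \frac{4979}{43} \cdot 0 = 0$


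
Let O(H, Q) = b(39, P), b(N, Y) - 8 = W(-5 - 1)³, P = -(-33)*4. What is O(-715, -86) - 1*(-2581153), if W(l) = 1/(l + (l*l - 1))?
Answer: 62951935630/24389 ≈ 2.5812e+6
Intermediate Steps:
W(l) = 1/(-1 + l + l²) (W(l) = 1/(l + (l² - 1)) = 1/(l + (-1 + l²)) = 1/(-1 + l + l²))
P = 132 (P = -11*(-12) = 132)
b(N, Y) = 195113/24389 (b(N, Y) = 8 + (1/(-1 + (-5 - 1) + (-5 - 1)²))³ = 8 + (1/(-1 - 6 + (-6)²))³ = 8 + (1/(-1 - 6 + 36))³ = 8 + (1/29)³ = 8 + 1/24389 = 195113/24389)
O(H, Q) = 195113/24389
O(-715, -86) - 1*(-2581153) = 195113/24389 - 1*(-2581153) = 195113/24389 + 2581153 = 62951935630/24389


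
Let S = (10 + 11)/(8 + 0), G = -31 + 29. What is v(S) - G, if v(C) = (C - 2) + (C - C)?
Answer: 21/8 ≈ 2.6250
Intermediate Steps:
G = -2
S = 21/8 ≈ 2.6250
v(C) = -2 + C (v(C) = (-2 + C) + 0 = -2 + C)
v(S) - G = (-2 + 21/8) - 1*(-2) = 5/8 + 2 = 21/8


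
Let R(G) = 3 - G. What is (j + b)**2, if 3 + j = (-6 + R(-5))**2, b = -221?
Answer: 48400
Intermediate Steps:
j = 1 (j = -3 + (-6 + (3 - 1*(-5)))**2 = -3 + (-6 + (3 + 5))**2 = -3 + (-6 + 8)**2 = -3 + 2**2 = -3 + 4 = 1)
(j + b)**2 = (1 - 221)**2 = (-220)**2 = 48400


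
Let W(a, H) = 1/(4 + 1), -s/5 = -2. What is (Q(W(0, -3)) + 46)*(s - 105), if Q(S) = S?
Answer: -4389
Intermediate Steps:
s = 10 (s = -5*(-2) = 10)
W(a, H) = ⅕ (W(a, H) = 1/5 = ⅕)
(Q(W(0, -3)) + 46)*(s - 105) = (⅕ + 46)*(10 - 105) = (231/5)*(-95) = -4389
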